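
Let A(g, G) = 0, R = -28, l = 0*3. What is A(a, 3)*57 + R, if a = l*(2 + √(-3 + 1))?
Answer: -28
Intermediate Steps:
l = 0
a = 0 (a = 0*(2 + √(-3 + 1)) = 0*(2 + √(-2)) = 0*(2 + I*√2) = 0)
A(a, 3)*57 + R = 0*57 - 28 = 0 - 28 = -28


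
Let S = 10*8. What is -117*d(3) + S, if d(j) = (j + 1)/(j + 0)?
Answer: -76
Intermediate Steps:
d(j) = (1 + j)/j
S = 80
-117*d(3) + S = -117*(1 + 3)/3 + 80 = -39*4 + 80 = -117*4/3 + 80 = -156 + 80 = -76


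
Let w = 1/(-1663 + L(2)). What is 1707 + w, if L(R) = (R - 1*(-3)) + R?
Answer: 2826791/1656 ≈ 1707.0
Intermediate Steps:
L(R) = 3 + 2*R (L(R) = (R + 3) + R = (3 + R) + R = 3 + 2*R)
w = -1/1656 (w = 1/(-1663 + (3 + 2*2)) = 1/(-1663 + (3 + 4)) = 1/(-1663 + 7) = 1/(-1656) = -1/1656 ≈ -0.00060386)
1707 + w = 1707 - 1/1656 = 2826791/1656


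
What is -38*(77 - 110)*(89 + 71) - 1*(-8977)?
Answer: 209617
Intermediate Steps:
-38*(77 - 110)*(89 + 71) - 1*(-8977) = -(-1254)*160 + 8977 = -38*(-5280) + 8977 = 200640 + 8977 = 209617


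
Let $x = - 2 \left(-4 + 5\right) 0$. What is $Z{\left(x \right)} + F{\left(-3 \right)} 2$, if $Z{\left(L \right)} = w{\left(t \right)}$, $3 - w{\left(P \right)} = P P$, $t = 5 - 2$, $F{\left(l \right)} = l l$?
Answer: $12$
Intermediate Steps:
$F{\left(l \right)} = l^{2}$
$t = 3$ ($t = 5 - 2 = 3$)
$x = 0$ ($x = \left(-2\right) 1 \cdot 0 = \left(-2\right) 0 = 0$)
$w{\left(P \right)} = 3 - P^{2}$ ($w{\left(P \right)} = 3 - P P = 3 - P^{2}$)
$Z{\left(L \right)} = -6$ ($Z{\left(L \right)} = 3 - 3^{2} = 3 - 9 = -6$)
$Z{\left(x \right)} + F{\left(-3 \right)} 2 = -6 + \left(-3\right)^{2} \cdot 2 = -6 + 9 \cdot 2 = -6 + 18 = 12$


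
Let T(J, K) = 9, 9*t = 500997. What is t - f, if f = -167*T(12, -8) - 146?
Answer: 171946/3 ≈ 57315.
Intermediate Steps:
t = 166999/3 (t = (1/9)*500997 = 166999/3 ≈ 55666.)
f = -1649 (f = -167*9 - 146 = -1503 - 146 = -1649)
t - f = 166999/3 - 1*(-1649) = 166999/3 + 1649 = 171946/3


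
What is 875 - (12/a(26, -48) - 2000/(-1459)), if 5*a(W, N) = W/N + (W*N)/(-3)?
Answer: 12707184915/14547689 ≈ 873.48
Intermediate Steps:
a(W, N) = -N*W/15 + W/(5*N) (a(W, N) = (W/N + (W*N)/(-3))/5 = (W/N + (N*W)*(-⅓))/5 = (W/N - N*W/3)/5 = -N*W/15 + W/(5*N))
875 - (12/a(26, -48) - 2000/(-1459)) = 875 - (12/(((1/15)*26*(3 - 1*(-48)²)/(-48))) - 2000/(-1459)) = 875 - (12/(((1/15)*26*(-1/48)*(3 - 1*2304))) - 2000*(-1/1459)) = 875 - (12/(((1/15)*26*(-1/48)*(3 - 2304))) + 2000/1459) = 875 - (12/(((1/15)*26*(-1/48)*(-2301))) + 2000/1459) = 875 - (12/(9971/120) + 2000/1459) = 875 - (12*(120/9971) + 2000/1459) = 875 - (1440/9971 + 2000/1459) = 875 - 1*22042960/14547689 = 875 - 22042960/14547689 = 12707184915/14547689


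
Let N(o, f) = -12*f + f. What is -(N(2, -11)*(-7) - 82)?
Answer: 929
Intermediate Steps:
N(o, f) = -11*f
-(N(2, -11)*(-7) - 82) = -(-11*(-11)*(-7) - 82) = -(121*(-7) - 82) = -(-847 - 82) = -1*(-929) = 929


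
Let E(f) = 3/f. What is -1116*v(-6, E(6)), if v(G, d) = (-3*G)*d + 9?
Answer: -20088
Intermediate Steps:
v(G, d) = 9 - 3*G*d (v(G, d) = -3*G*d + 9 = 9 - 3*G*d)
-1116*v(-6, E(6)) = -1116*(9 - 3*(-6)*3/6) = -1116*(9 - 3*(-6)*3*(⅙)) = -1116*(9 - 3*(-6)*½) = -1116*(9 + 9) = -1116*18 = -20088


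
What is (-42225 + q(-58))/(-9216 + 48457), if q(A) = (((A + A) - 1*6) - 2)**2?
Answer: -26849/39241 ≈ -0.68421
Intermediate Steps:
q(A) = (-8 + 2*A)**2 (q(A) = ((2*A - 6) - 2)**2 = ((-6 + 2*A) - 2)**2 = (-8 + 2*A)**2)
(-42225 + q(-58))/(-9216 + 48457) = (-42225 + 4*(-4 - 58)**2)/(-9216 + 48457) = (-42225 + 4*(-62)**2)/39241 = (-42225 + 4*3844)*(1/39241) = (-42225 + 15376)*(1/39241) = -26849*1/39241 = -26849/39241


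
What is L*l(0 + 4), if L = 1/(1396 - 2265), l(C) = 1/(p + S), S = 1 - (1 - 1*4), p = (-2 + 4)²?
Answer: -1/6952 ≈ -0.00014384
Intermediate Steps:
p = 4 (p = 2² = 4)
S = 4 (S = 1 - (1 - 4) = 1 - 1*(-3) = 1 + 3 = 4)
l(C) = ⅛ (l(C) = 1/(4 + 4) = 1/8 = ⅛)
L = -1/869 (L = 1/(-869) = -1/869 ≈ -0.0011507)
L*l(0 + 4) = -1/869*⅛ = -1/6952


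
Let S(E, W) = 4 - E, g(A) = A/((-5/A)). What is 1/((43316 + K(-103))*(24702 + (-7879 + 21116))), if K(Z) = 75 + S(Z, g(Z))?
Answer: 1/1650270622 ≈ 6.0596e-10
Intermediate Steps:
g(A) = -A²/5 (g(A) = A*(-A/5) = -A²/5)
K(Z) = 79 - Z (K(Z) = 75 + (4 - Z) = 79 - Z)
1/((43316 + K(-103))*(24702 + (-7879 + 21116))) = 1/((43316 + (79 - 1*(-103)))*(24702 + (-7879 + 21116))) = 1/((43316 + (79 + 103))*(24702 + 13237)) = 1/((43316 + 182)*37939) = 1/(43498*37939) = 1/1650270622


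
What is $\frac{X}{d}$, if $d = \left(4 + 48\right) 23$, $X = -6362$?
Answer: $- \frac{3181}{598} \approx -5.3194$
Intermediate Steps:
$d = 1196$ ($d = 52 \cdot 23 = 1196$)
$\frac{X}{d} = - \frac{6362}{1196} = \left(-6362\right) \frac{1}{1196} = - \frac{3181}{598}$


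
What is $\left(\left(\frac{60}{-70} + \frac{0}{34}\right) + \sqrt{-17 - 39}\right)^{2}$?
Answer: $- \frac{2708}{49} - \frac{24 i \sqrt{14}}{7} \approx -55.265 - 12.829 i$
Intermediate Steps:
$\left(\left(\frac{60}{-70} + \frac{0}{34}\right) + \sqrt{-17 - 39}\right)^{2} = \left(\left(60 \left(- \frac{1}{70}\right) + 0 \cdot \frac{1}{34}\right) + \sqrt{-56}\right)^{2} = \left(\left(- \frac{6}{7} + 0\right) + 2 i \sqrt{14}\right)^{2} = \left(- \frac{6}{7} + 2 i \sqrt{14}\right)^{2}$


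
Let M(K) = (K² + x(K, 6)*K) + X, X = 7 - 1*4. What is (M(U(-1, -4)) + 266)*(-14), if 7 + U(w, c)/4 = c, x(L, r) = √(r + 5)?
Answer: -30870 + 616*√11 ≈ -28827.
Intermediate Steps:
x(L, r) = √(5 + r)
X = 3 (X = 7 - 4 = 3)
U(w, c) = -28 + 4*c
M(K) = 3 + K² + K*√11 (M(K) = (K² + √(5 + 6)*K) + 3 = (K² + √11*K) + 3 = (K² + K*√11) + 3 = 3 + K² + K*√11)
(M(U(-1, -4)) + 266)*(-14) = ((3 + (-28 + 4*(-4))² + (-28 + 4*(-4))*√11) + 266)*(-14) = ((3 + (-28 - 16)² + (-28 - 16)*√11) + 266)*(-14) = ((3 + (-44)² - 44*√11) + 266)*(-14) = ((3 + 1936 - 44*√11) + 266)*(-14) = ((1939 - 44*√11) + 266)*(-14) = (2205 - 44*√11)*(-14) = -30870 + 616*√11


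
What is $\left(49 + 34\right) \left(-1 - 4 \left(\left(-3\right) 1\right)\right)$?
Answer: $913$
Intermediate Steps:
$\left(49 + 34\right) \left(-1 - 4 \left(\left(-3\right) 1\right)\right) = 83 \left(-1 - -12\right) = 83 \left(-1 + 12\right) = 83 \cdot 11 = 913$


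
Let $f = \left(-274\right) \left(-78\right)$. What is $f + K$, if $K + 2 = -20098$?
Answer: $1272$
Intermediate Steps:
$K = -20100$ ($K = -2 - 20098 = -20100$)
$f = 21372$
$f + K = 21372 - 20100 = 1272$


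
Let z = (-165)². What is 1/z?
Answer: 1/27225 ≈ 3.6731e-5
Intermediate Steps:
z = 27225
1/z = 1/27225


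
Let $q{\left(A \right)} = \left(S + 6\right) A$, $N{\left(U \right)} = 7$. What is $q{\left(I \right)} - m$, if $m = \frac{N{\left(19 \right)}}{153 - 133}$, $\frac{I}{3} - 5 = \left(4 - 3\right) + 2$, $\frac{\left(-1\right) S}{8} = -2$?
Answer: $\frac{10553}{20} \approx 527.65$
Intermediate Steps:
$S = 16$ ($S = \left(-8\right) \left(-2\right) = 16$)
$I = 24$ ($I = 15 + 3 \left(\left(4 - 3\right) + 2\right) = 15 + 3 \left(1 + 2\right) = 15 + 3 \cdot 3 = 15 + 9 = 24$)
$q{\left(A \right)} = 22 A$ ($q{\left(A \right)} = \left(16 + 6\right) A = 22 A$)
$m = \frac{7}{20}$ ($m = \frac{7}{153 - 133} = \frac{7}{20} \approx 0.35$)
$q{\left(I \right)} - m = 22 \cdot 24 - \frac{7}{20} = 528 - \frac{7}{20} = \frac{10553}{20}$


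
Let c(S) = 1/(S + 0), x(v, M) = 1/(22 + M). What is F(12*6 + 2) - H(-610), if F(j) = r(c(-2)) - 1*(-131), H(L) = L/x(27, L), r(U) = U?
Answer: -717099/2 ≈ -3.5855e+5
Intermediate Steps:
c(S) = 1/S
H(L) = L*(22 + L) (H(L) = L/(1/(22 + L)) = L*(22 + L))
F(j) = 261/2 (F(j) = 1/(-2) - 1*(-131) = -½ + 131 = 261/2)
F(12*6 + 2) - H(-610) = 261/2 - (-610)*(22 - 610) = 261/2 - (-610)*(-588) = 261/2 - 1*358680 = 261/2 - 358680 = -717099/2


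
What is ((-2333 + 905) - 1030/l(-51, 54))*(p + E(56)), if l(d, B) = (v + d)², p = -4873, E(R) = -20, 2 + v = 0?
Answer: 19632095826/2809 ≈ 6.9890e+6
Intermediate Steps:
v = -2 (v = -2 + 0 = -2)
l(d, B) = (-2 + d)²
((-2333 + 905) - 1030/l(-51, 54))*(p + E(56)) = ((-2333 + 905) - 1030/(-2 - 51)²)*(-4873 - 20) = (-1428 - 1030/((-53)²))*(-4893) = (-1428 - 1030/2809)*(-4893) = -4012282/2809*(-4893) = 19632095826/2809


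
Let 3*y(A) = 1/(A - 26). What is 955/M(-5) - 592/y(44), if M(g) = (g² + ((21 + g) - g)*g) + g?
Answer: -543647/17 ≈ -31979.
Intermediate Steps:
y(A) = 1/(3*(-26 + A)) (y(A) = 1/(3*(A - 26)) = 1/(3*(-26 + A)))
M(g) = g² + 22*g (M(g) = (g² + 21*g) + g = g² + 22*g)
955/M(-5) - 592/y(44) = 955/((-5*(22 - 5))) - 592/(1/(3*(-26 + 44))) = 955/((-5*17)) - 592/((⅓)/18) = 955/(-85) - 592/((⅓)*(1/18)) = 955*(-1/85) - 592/1/54 = -191/17 - 592*54 = -191/17 - 31968 = -543647/17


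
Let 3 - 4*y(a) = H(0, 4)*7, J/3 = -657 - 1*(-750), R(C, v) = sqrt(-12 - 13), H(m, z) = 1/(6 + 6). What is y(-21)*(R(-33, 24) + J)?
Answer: 2697/16 + 145*I/48 ≈ 168.56 + 3.0208*I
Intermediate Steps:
H(m, z) = 1/12
R(C, v) = 5*I (R(C, v) = sqrt(-25) = 5*I)
J = 279 (J = 3*(-657 - 1*(-750)) = 3*(-657 + 750) = 3*93 = 279)
y(a) = 29/48 (y(a) = 3/4 - 7/48 = 29/48)
y(-21)*(R(-33, 24) + J) = 29*(5*I + 279)/48 = 29*(279 + 5*I)/48 = 2697/16 + 145*I/48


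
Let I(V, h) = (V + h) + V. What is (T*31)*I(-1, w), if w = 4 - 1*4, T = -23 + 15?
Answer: 496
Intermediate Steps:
T = -8
w = 0 (w = 4 - 4 = 0)
I(V, h) = h + 2*V
(T*31)*I(-1, w) = (-8*31)*(0 + 2*(-1)) = -248*(0 - 2) = -248*(-2) = 496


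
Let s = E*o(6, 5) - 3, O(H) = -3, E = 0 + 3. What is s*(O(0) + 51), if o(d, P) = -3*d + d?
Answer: -1872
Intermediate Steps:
E = 3
o(d, P) = -2*d
s = -39 (s = 3*(-2*6) - 3 = 3*(-12) - 3 = -36 - 3 = -39)
s*(O(0) + 51) = -39*(-3 + 51) = -39*48 = -1872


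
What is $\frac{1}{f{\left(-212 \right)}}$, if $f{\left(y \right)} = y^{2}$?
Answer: $\frac{1}{44944} \approx 2.225 \cdot 10^{-5}$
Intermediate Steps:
$\frac{1}{f{\left(-212 \right)}} = \frac{1}{\left(-212\right)^{2}} = \frac{1}{44944}$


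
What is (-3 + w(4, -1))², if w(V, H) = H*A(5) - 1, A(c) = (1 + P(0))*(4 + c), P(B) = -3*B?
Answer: 169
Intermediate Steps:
A(c) = 4 + c (A(c) = (1 - 3*0)*(4 + c) = (1 + 0)*(4 + c) = 1*(4 + c) = 4 + c)
w(V, H) = -1 + 9*H (w(V, H) = H*(4 + 5) - 1 = H*9 - 1 = 9*H - 1 = -1 + 9*H)
(-3 + w(4, -1))² = (-3 + (-1 + 9*(-1)))² = (-3 + (-1 - 9))² = (-3 - 10)² = (-13)² = 169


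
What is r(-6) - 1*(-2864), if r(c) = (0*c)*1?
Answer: 2864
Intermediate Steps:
r(c) = 0 (r(c) = 0*1 = 0)
r(-6) - 1*(-2864) = 0 - 1*(-2864) = 0 + 2864 = 2864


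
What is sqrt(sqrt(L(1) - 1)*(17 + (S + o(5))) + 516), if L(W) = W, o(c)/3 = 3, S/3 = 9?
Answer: 2*sqrt(129) ≈ 22.716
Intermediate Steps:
S = 27 (S = 3*9 = 27)
o(c) = 9 (o(c) = 3*3 = 9)
sqrt(sqrt(L(1) - 1)*(17 + (S + o(5))) + 516) = sqrt(sqrt(1 - 1)*(17 + (27 + 9)) + 516) = sqrt(sqrt(0)*(17 + 36) + 516) = sqrt(0*53 + 516) = sqrt(0 + 516) = sqrt(516) = 2*sqrt(129)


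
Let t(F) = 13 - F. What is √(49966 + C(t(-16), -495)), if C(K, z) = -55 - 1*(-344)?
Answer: 23*√95 ≈ 224.18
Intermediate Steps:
C(K, z) = 289 (C(K, z) = -55 + 344 = 289)
√(49966 + C(t(-16), -495)) = √(49966 + 289) = √50255 = 23*√95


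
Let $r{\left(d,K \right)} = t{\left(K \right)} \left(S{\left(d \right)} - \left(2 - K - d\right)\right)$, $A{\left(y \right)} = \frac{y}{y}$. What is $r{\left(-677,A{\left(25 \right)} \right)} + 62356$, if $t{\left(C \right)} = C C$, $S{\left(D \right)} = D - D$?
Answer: $61678$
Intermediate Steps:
$S{\left(D \right)} = 0$
$A{\left(y \right)} = 1$
$t{\left(C \right)} = C^{2}$
$r{\left(d,K \right)} = K^{2} \left(-2 + K + d\right)$ ($r{\left(d,K \right)} = K^{2} \left(0 - \left(2 - K - d\right)\right) = K^{2} \left(0 + \left(-2 + K + d\right)\right) = K^{2} \left(-2 + K + d\right)$)
$r{\left(-677,A{\left(25 \right)} \right)} + 62356 = 1^{2} \left(-2 + 1 - 677\right) + 62356 = 1 \left(-678\right) + 62356 = -678 + 62356 = 61678$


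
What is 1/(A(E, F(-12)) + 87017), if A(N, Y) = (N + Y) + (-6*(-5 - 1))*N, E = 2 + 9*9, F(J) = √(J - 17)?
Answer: 90088/8115847773 - I*√29/8115847773 ≈ 1.11e-5 - 6.6354e-10*I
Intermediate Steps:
F(J) = √(-17 + J)
E = 83 (E = 2 + 81 = 83)
A(N, Y) = Y + 37*N (A(N, Y) = (N + Y) + (-6*(-6))*N = (N + Y) + 36*N = Y + 37*N)
1/(A(E, F(-12)) + 87017) = 1/((√(-17 - 12) + 37*83) + 87017) = 1/((√(-29) + 3071) + 87017) = 1/((I*√29 + 3071) + 87017) = 1/((3071 + I*√29) + 87017) = 1/(90088 + I*√29)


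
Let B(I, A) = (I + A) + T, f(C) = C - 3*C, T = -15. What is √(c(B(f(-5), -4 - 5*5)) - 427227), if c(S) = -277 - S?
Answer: I*√427470 ≈ 653.81*I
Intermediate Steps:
f(C) = -2*C
B(I, A) = -15 + A + I (B(I, A) = (I + A) - 15 = (A + I) - 15 = -15 + A + I)
√(c(B(f(-5), -4 - 5*5)) - 427227) = √((-277 - (-15 + (-4 - 5*5) - 2*(-5))) - 427227) = √((-277 - (-15 + (-4 - 25) + 10)) - 427227) = √((-277 - (-15 - 29 + 10)) - 427227) = √((-277 - 1*(-34)) - 427227) = √((-277 + 34) - 427227) = √(-243 - 427227) = √(-427470) = I*√427470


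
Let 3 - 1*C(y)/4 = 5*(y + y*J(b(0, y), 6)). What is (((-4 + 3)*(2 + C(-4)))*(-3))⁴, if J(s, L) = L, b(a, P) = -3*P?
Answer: 8792909200656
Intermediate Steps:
C(y) = 12 - 140*y (C(y) = 12 - 20*(y + y*6) = 12 - 20*(y + 6*y) = 12 - 20*7*y = 12 - 140*y)
(((-4 + 3)*(2 + C(-4)))*(-3))⁴ = (((-4 + 3)*(2 + (12 - 140*(-4))))*(-3))⁴ = (-(2 + (12 + 560))*(-3))⁴ = (-(2 + 572)*(-3))⁴ = (-1*574*(-3))⁴ = (-574*(-3))⁴ = 1722⁴ = 8792909200656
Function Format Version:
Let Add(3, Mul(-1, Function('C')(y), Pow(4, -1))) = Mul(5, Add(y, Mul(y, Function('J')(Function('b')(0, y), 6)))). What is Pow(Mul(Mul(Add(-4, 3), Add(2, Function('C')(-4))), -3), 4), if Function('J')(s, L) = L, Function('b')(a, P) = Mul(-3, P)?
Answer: 8792909200656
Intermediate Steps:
Function('C')(y) = Add(12, Mul(-140, y)) (Function('C')(y) = Add(12, Mul(-4, Mul(5, Add(y, Mul(y, 6))))) = Add(12, Mul(-4, Mul(5, Add(y, Mul(6, y))))) = Add(12, Mul(-4, Mul(5, Mul(7, y)))) = Add(12, Mul(-4, Mul(35, y))) = Add(12, Mul(-140, y)))
Pow(Mul(Mul(Add(-4, 3), Add(2, Function('C')(-4))), -3), 4) = Pow(Mul(Mul(Add(-4, 3), Add(2, Add(12, Mul(-140, -4)))), -3), 4) = Pow(Mul(Mul(-1, Add(2, Add(12, 560))), -3), 4) = Pow(Mul(Mul(-1, Add(2, 572)), -3), 4) = Pow(Mul(Mul(-1, 574), -3), 4) = Pow(Mul(-574, -3), 4) = Pow(1722, 4) = 8792909200656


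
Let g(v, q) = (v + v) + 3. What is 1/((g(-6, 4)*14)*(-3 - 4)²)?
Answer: -1/6174 ≈ -0.00016197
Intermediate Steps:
g(v, q) = 3 + 2*v (g(v, q) = 2*v + 3 = 3 + 2*v)
1/((g(-6, 4)*14)*(-3 - 4)²) = 1/(((3 + 2*(-6))*14)*(-3 - 4)²) = 1/(((3 - 12)*14)*(-7)²) = 1/(-9*14*49) = 1/(-126*49) = 1/(-6174) = -1/6174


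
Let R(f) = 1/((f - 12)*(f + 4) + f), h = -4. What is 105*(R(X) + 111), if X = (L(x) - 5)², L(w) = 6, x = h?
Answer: 209755/18 ≈ 11653.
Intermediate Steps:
x = -4
X = 1 (X = (6 - 5)² = 1² = 1)
R(f) = 1/(f + (-12 + f)*(4 + f)) (R(f) = 1/((-12 + f)*(4 + f) + f) = 1/(f + (-12 + f)*(4 + f)))
105*(R(X) + 111) = 105*(1/(-48 + 1² - 7*1) + 111) = 105*(1/(-48 + 1 - 7) + 111) = 105*(1/(-54) + 111) = 105*(-1/54 + 111) = 105*(5993/54) = 209755/18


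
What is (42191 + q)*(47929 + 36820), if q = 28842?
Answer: 6019975717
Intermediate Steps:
(42191 + q)*(47929 + 36820) = (42191 + 28842)*(47929 + 36820) = 71033*84749 = 6019975717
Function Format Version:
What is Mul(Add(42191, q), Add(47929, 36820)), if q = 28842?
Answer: 6019975717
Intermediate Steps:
Mul(Add(42191, q), Add(47929, 36820)) = Mul(Add(42191, 28842), Add(47929, 36820)) = Mul(71033, 84749) = 6019975717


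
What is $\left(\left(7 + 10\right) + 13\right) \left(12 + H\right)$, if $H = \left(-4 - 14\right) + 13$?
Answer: $210$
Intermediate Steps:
$H = -5$ ($H = -18 + 13 = -5$)
$\left(\left(7 + 10\right) + 13\right) \left(12 + H\right) = \left(\left(7 + 10\right) + 13\right) \left(12 - 5\right) = \left(17 + 13\right) 7 = 30 \cdot 7 = 210$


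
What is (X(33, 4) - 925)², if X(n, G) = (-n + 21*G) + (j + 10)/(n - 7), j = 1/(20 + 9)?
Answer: 433892277025/568516 ≈ 7.6320e+5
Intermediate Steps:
j = 1/29 ≈ 0.034483
X(n, G) = -n + 21*G + 291/(29*(-7 + n)) (X(n, G) = (-n + 21*G) + (1/29 + 10)/(n - 7) = (-n + 21*G) + 291/(29*(-7 + n)) = -n + 21*G + 291/(29*(-7 + n)))
(X(33, 4) - 925)² = ((291/29 - 1*33² - 147*4 + 7*33 + 21*4*33)/(-7 + 33) - 925)² = ((291/29 - 1*1089 - 588 + 231 + 2772)/26 - 925)² = ((291/29 - 1089 - 588 + 231 + 2772)/26 - 925)² = ((1/26)*(38745/29) - 925)² = (38745/754 - 925)² = (-658705/754)² = 433892277025/568516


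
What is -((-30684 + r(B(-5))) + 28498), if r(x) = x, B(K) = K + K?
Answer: 2196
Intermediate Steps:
B(K) = 2*K
-((-30684 + r(B(-5))) + 28498) = -((-30684 + 2*(-5)) + 28498) = -((-30684 - 10) + 28498) = -(-30694 + 28498) = -1*(-2196) = 2196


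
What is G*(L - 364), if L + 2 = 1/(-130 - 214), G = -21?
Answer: 2644005/344 ≈ 7686.1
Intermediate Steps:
L = -689/344 (L = -2 + 1/(-130 - 214) = -2 + 1/(-344) = -2 - 1/344 = -689/344 ≈ -2.0029)
G*(L - 364) = -21*(-689/344 - 364) = -21*(-125905/344) = 2644005/344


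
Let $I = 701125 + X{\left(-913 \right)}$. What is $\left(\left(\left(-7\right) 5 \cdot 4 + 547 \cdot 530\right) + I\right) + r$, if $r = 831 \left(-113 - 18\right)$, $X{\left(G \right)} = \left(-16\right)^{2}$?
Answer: $882290$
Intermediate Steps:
$X{\left(G \right)} = 256$
$r = -108861$ ($r = 831 \left(-131\right) = -108861$)
$I = 701381$ ($I = 701125 + 256 = 701381$)
$\left(\left(\left(-7\right) 5 \cdot 4 + 547 \cdot 530\right) + I\right) + r = \left(\left(\left(-7\right) 5 \cdot 4 + 547 \cdot 530\right) + 701381\right) - 108861 = \left(\left(\left(-35\right) 4 + 289910\right) + 701381\right) - 108861 = \left(\left(-140 + 289910\right) + 701381\right) - 108861 = \left(289770 + 701381\right) - 108861 = 991151 - 108861 = 882290$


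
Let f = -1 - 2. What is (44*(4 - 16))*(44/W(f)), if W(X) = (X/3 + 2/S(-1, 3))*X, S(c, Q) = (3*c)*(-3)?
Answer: -69696/7 ≈ -9956.6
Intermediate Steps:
S(c, Q) = -9*c
f = -3
W(X) = X*(2/9 + X/3) (W(X) = (X/3 + 2/((-9*(-1))))*X = (X*(⅓) + 2/9)*X = (X/3 + 2*(⅑))*X = (X/3 + 2/9)*X = (2/9 + X/3)*X = X*(2/9 + X/3))
(44*(4 - 16))*(44/W(f)) = (44*(4 - 16))*(44/(((⅑)*(-3)*(2 + 3*(-3))))) = (44*(-12))*(44/(((⅑)*(-3)*(2 - 9)))) = -23232/((⅑)*(-3)*(-7)) = -23232/7/3 = -23232*3/7 = -528*132/7 = -69696/7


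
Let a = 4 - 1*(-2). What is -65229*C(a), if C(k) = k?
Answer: -391374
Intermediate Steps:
a = 6 (a = 4 + 2 = 6)
-65229*C(a) = -65229*6 = -391374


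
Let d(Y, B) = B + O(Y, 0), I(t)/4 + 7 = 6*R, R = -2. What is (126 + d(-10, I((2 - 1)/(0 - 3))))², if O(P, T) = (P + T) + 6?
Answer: 2116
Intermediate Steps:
O(P, T) = 6 + P + T
I(t) = -76 (I(t) = -28 + 4*(6*(-2)) = -28 + 4*(-12) = -28 - 48 = -76)
d(Y, B) = 6 + B + Y (d(Y, B) = B + (6 + Y + 0) = B + (6 + Y) = 6 + B + Y)
(126 + d(-10, I((2 - 1)/(0 - 3))))² = (126 + (6 - 76 - 10))² = (126 - 80)² = 46² = 2116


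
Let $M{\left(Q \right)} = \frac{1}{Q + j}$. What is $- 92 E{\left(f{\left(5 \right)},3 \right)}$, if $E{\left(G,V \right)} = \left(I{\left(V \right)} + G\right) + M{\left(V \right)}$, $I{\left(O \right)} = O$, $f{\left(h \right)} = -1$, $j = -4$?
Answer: $-92$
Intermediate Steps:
$M{\left(Q \right)} = \frac{1}{-4 + Q}$ ($M{\left(Q \right)} = \frac{1}{Q - 4} = \frac{1}{-4 + Q}$)
$E{\left(G,V \right)} = G + V + \frac{1}{-4 + V}$ ($E{\left(G,V \right)} = \left(V + G\right) + \frac{1}{-4 + V} = \left(G + V\right) + \frac{1}{-4 + V} = G + V + \frac{1}{-4 + V}$)
$- 92 E{\left(f{\left(5 \right)},3 \right)} = - 92 \frac{1 + \left(-4 + 3\right) \left(-1 + 3\right)}{-4 + 3} = - 92 \frac{1 - 2}{-1} = - 92 \left(- (1 - 2)\right) = - 92 \left(\left(-1\right) \left(-1\right)\right) = \left(-92\right) 1 = -92$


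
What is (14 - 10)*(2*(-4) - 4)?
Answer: -48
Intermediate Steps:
(14 - 10)*(2*(-4) - 4) = 4*(-8 - 4) = 4*(-12) = -48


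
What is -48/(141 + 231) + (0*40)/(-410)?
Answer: -4/31 ≈ -0.12903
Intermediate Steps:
-48/(141 + 231) + (0*40)/(-410) = -48/372 + 0*(-1/410) = -48*1/372 + 0 = -4/31 + 0 = -4/31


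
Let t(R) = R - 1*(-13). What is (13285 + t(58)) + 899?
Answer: 14255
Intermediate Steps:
t(R) = 13 + R (t(R) = R + 13 = 13 + R)
(13285 + t(58)) + 899 = (13285 + (13 + 58)) + 899 = (13285 + 71) + 899 = 13356 + 899 = 14255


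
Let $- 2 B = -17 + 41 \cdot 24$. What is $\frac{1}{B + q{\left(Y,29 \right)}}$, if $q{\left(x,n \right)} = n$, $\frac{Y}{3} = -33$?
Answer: $- \frac{2}{909} \approx -0.0022002$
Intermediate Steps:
$Y = -99$ ($Y = 3 \left(-33\right) = -99$)
$B = - \frac{967}{2}$ ($B = - \frac{-17 + 41 \cdot 24}{2} = - \frac{-17 + 984}{2} = \left(- \frac{1}{2}\right) 967 = - \frac{967}{2} \approx -483.5$)
$\frac{1}{B + q{\left(Y,29 \right)}} = \frac{1}{- \frac{967}{2} + 29} = \frac{1}{- \frac{909}{2}} = - \frac{2}{909}$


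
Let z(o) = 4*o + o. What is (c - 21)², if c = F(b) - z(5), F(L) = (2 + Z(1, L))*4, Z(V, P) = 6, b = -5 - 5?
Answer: 196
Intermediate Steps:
b = -10
z(o) = 5*o
F(L) = 32 (F(L) = (2 + 6)*4 = 8*4 = 32)
c = 7 (c = 32 - 5*5 = 32 - 1*25 = 32 - 25 = 7)
(c - 21)² = (7 - 21)² = (-14)² = 196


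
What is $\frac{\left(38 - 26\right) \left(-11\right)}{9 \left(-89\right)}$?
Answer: $\frac{44}{267} \approx 0.16479$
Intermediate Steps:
$\frac{\left(38 - 26\right) \left(-11\right)}{9 \left(-89\right)} = \frac{\left(38 - 26\right) \left(-11\right)}{-801} = \left(38 - 26\right) \left(-11\right) \left(- \frac{1}{801}\right) = 12 \left(-11\right) \left(- \frac{1}{801}\right) = \left(-132\right) \left(- \frac{1}{801}\right) = \frac{44}{267}$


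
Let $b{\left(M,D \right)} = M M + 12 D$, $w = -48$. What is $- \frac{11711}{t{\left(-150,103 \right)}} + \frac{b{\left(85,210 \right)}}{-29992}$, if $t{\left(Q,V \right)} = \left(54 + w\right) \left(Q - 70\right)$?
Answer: $\frac{21148307}{2474340} \approx 8.547$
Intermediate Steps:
$b{\left(M,D \right)} = M^{2} + 12 D$
$t{\left(Q,V \right)} = -420 + 6 Q$ ($t{\left(Q,V \right)} = \left(54 - 48\right) \left(Q - 70\right) = 6 \left(-70 + Q\right) = -420 + 6 Q$)
$- \frac{11711}{t{\left(-150,103 \right)}} + \frac{b{\left(85,210 \right)}}{-29992} = - \frac{11711}{-420 + 6 \left(-150\right)} + \frac{85^{2} + 12 \cdot 210}{-29992} = - \frac{11711}{-420 - 900} + \left(7225 + 2520\right) \left(- \frac{1}{29992}\right) = - \frac{11711}{-1320} + 9745 \left(- \frac{1}{29992}\right) = \left(-11711\right) \left(- \frac{1}{1320}\right) - \frac{9745}{29992} = \frac{11711}{1320} - \frac{9745}{29992} = \frac{21148307}{2474340}$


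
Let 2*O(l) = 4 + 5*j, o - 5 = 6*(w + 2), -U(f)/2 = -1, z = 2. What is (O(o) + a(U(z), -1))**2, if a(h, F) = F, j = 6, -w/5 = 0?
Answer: 256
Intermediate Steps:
U(f) = 2 (U(f) = -2*(-1) = 2)
w = 0 (w = -5*0 = 0)
o = 17 (o = 5 + 6*(0 + 2) = 5 + 6*2 = 5 + 12 = 17)
O(l) = 17 (O(l) = (4 + 5*6)/2 = (4 + 30)/2 = (1/2)*34 = 17)
(O(o) + a(U(z), -1))**2 = (17 - 1)**2 = 16**2 = 256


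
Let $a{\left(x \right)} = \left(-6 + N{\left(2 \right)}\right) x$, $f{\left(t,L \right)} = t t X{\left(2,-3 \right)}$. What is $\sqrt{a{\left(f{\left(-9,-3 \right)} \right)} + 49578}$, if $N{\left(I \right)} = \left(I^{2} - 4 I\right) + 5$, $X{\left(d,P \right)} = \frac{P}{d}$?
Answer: $\frac{\sqrt{200742}}{2} \approx 224.02$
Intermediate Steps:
$N{\left(I \right)} = 5 + I^{2} - 4 I$
$f{\left(t,L \right)} = - \frac{3 t^{2}}{2}$ ($f{\left(t,L \right)} = t t \left(- \frac{3}{2}\right) = t^{2} \left(\left(-3\right) \frac{1}{2}\right) = t^{2} \left(- \frac{3}{2}\right) = - \frac{3 t^{2}}{2}$)
$a{\left(x \right)} = - 5 x$ ($a{\left(x \right)} = \left(-6 + \left(5 + 2^{2} - 8\right)\right) x = \left(-6 + \left(5 + 4 - 8\right)\right) x = \left(-6 + 1\right) x = - 5 x$)
$\sqrt{a{\left(f{\left(-9,-3 \right)} \right)} + 49578} = \sqrt{- 5 \left(- \frac{3 \left(-9\right)^{2}}{2}\right) + 49578} = \sqrt{- 5 \left(\left(- \frac{3}{2}\right) 81\right) + 49578} = \sqrt{\left(-5\right) \left(- \frac{243}{2}\right) + 49578} = \sqrt{\frac{1215}{2} + 49578} = \sqrt{\frac{100371}{2}} = \frac{\sqrt{200742}}{2}$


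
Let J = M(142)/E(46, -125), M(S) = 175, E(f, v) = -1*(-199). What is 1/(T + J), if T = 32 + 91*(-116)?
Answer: -199/2094101 ≈ -9.5029e-5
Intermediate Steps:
E(f, v) = 199
T = -10524 (T = 32 - 10556 = -10524)
J = 175/199 ≈ 0.87940
1/(T + J) = 1/(-10524 + 175/199) = 1/(-2094101/199) = -199/2094101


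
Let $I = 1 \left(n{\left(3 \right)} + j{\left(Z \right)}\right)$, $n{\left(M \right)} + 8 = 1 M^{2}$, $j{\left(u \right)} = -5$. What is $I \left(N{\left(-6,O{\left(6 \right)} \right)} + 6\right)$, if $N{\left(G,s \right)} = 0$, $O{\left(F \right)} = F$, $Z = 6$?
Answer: $-24$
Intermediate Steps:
$n{\left(M \right)} = -8 + M^{2}$ ($n{\left(M \right)} = -8 + 1 M^{2} = -8 + M^{2}$)
$I = -4$ ($I = 1 \left(\left(-8 + 3^{2}\right) - 5\right) = 1 \left(\left(-8 + 9\right) - 5\right) = 1 \left(1 - 5\right) = 1 \left(-4\right) = -4$)
$I \left(N{\left(-6,O{\left(6 \right)} \right)} + 6\right) = - 4 \left(0 + 6\right) = \left(-4\right) 6 = -24$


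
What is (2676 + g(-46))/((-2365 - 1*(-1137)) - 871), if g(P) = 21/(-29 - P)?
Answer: -45513/35683 ≈ -1.2755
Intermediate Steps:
(2676 + g(-46))/((-2365 - 1*(-1137)) - 871) = (2676 - 21/(29 - 46))/((-2365 - 1*(-1137)) - 871) = (2676 - 21/(-17))/((-2365 + 1137) - 871) = (2676 - 21*(-1/17))/(-1228 - 871) = (2676 + 21/17)/(-2099) = (45513/17)*(-1/2099) = -45513/35683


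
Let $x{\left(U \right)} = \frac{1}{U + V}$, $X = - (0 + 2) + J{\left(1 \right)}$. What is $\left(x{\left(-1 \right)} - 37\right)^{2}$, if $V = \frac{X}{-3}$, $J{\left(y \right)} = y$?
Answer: $\frac{5929}{4} \approx 1482.3$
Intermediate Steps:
$X = -1$ ($X = - (0 + 2) + 1 = \left(-1\right) 2 + 1 = -2 + 1 = -1$)
$V = \frac{1}{3}$ ($V = - \frac{1}{-3} = \left(-1\right) \left(- \frac{1}{3}\right) = \frac{1}{3} \approx 0.33333$)
$x{\left(U \right)} = \frac{1}{\frac{1}{3} + U}$ ($x{\left(U \right)} = \frac{1}{U + \frac{1}{3}} = \frac{1}{\frac{1}{3} + U}$)
$\left(x{\left(-1 \right)} - 37\right)^{2} = \left(\frac{3}{1 + 3 \left(-1\right)} - 37\right)^{2} = \left(\frac{3}{1 - 3} - 37\right)^{2} = \left(\frac{3}{-2} - 37\right)^{2} = \left(3 \left(- \frac{1}{2}\right) - 37\right)^{2} = \left(- \frac{3}{2} - 37\right)^{2} = \left(- \frac{77}{2}\right)^{2} = \frac{5929}{4}$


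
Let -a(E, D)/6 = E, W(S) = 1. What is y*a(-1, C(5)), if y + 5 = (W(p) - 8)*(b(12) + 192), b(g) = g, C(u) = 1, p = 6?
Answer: -8598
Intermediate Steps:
a(E, D) = -6*E
y = -1433 (y = -5 + (1 - 8)*(12 + 192) = -5 - 7*204 = -5 - 1428 = -1433)
y*a(-1, C(5)) = -(-8598)*(-1) = -1433*6 = -8598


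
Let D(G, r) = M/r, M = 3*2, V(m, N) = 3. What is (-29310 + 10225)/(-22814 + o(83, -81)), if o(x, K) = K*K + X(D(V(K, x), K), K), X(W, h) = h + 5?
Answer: 19085/16329 ≈ 1.1688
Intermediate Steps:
M = 6
D(G, r) = 6/r
X(W, h) = 5 + h
o(x, K) = 5 + K + K² (o(x, K) = K*K + (5 + K) = K² + (5 + K) = 5 + K + K²)
(-29310 + 10225)/(-22814 + o(83, -81)) = (-29310 + 10225)/(-22814 + (5 - 81 + (-81)²)) = -19085/(-22814 + (5 - 81 + 6561)) = -19085/(-22814 + 6485) = -19085/(-16329) = -19085*(-1/16329) = 19085/16329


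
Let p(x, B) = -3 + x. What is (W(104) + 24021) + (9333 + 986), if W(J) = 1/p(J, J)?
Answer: 3468341/101 ≈ 34340.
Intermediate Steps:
W(J) = 1/(-3 + J)
(W(104) + 24021) + (9333 + 986) = (1/(-3 + 104) + 24021) + (9333 + 986) = (1/101 + 24021) + 10319 = 2426122/101 + 10319 = 3468341/101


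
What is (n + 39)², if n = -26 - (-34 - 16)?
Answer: 3969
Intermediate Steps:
n = 24 (n = -26 - 1*(-50) = -26 + 50 = 24)
(n + 39)² = (24 + 39)² = 63² = 3969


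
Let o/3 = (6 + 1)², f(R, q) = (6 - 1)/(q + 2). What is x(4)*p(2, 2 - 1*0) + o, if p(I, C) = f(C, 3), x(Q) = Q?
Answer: 151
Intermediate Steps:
f(R, q) = 5/(2 + q)
o = 147 (o = 3*(6 + 1)² = 3*7² = 3*49 = 147)
p(I, C) = 1 (p(I, C) = 5/(2 + 3) = 5/5 = 5*(⅕) = 1)
x(4)*p(2, 2 - 1*0) + o = 4*1 + 147 = 4 + 147 = 151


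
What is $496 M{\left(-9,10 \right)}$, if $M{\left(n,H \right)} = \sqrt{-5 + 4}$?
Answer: $496 i \approx 496.0 i$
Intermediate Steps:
$M{\left(n,H \right)} = i$ ($M{\left(n,H \right)} = \sqrt{-1} = i$)
$496 M{\left(-9,10 \right)} = 496 i$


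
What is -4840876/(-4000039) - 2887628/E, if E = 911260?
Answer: -1784831988433/911268884785 ≈ -1.9586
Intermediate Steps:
-4840876/(-4000039) - 2887628/E = -4840876/(-4000039) - 2887628/911260 = -4840876*(-1/4000039) - 2887628*1/911260 = 4840876/4000039 - 721907/227815 = -1784831988433/911268884785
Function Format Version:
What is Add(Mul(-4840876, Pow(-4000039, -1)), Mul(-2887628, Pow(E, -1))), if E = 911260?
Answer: Rational(-1784831988433, 911268884785) ≈ -1.9586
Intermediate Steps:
Add(Mul(-4840876, Pow(-4000039, -1)), Mul(-2887628, Pow(E, -1))) = Add(Mul(-4840876, Pow(-4000039, -1)), Mul(-2887628, Pow(911260, -1))) = Add(Mul(-4840876, Rational(-1, 4000039)), Mul(-2887628, Rational(1, 911260))) = Add(Rational(4840876, 4000039), Rational(-721907, 227815)) = Rational(-1784831988433, 911268884785)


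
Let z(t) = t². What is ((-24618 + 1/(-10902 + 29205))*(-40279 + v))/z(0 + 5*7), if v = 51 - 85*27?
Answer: 19160151667319/22421175 ≈ 8.5456e+5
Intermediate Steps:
v = -2244 (v = 51 - 2295 = -2244)
((-24618 + 1/(-10902 + 29205))*(-40279 + v))/z(0 + 5*7) = ((-24618 + 1/(-10902 + 29205))*(-40279 - 2244))/((0 + 5*7)²) = ((-24618 + 1/18303)*(-42523))/((0 + 35)²) = ((-24618 + 1/18303)*(-42523))/(35²) = -450583253/18303*(-42523)/1225 = (19160151667319/18303)*(1/1225) = 19160151667319/22421175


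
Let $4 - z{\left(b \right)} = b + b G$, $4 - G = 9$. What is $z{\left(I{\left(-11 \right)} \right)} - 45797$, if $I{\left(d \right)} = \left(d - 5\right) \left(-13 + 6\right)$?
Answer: $-45345$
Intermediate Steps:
$G = -5$ ($G = 4 - 9 = -5$)
$I{\left(d \right)} = 35 - 7 d$ ($I{\left(d \right)} = \left(-5 + d\right) \left(-7\right) = 35 - 7 d$)
$z{\left(b \right)} = 4 + 4 b$ ($z{\left(b \right)} = 4 - \left(b + b \left(-5\right)\right) = 4 - \left(b - 5 b\right) = 4 - - 4 b = 4 + 4 b$)
$z{\left(I{\left(-11 \right)} \right)} - 45797 = \left(4 + 4 \left(35 - -77\right)\right) - 45797 = \left(4 + 4 \left(35 + 77\right)\right) - 45797 = \left(4 + 4 \cdot 112\right) - 45797 = \left(4 + 448\right) - 45797 = 452 - 45797 = -45345$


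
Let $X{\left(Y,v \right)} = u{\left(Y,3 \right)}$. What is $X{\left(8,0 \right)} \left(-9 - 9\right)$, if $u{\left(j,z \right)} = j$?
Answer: $-144$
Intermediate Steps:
$X{\left(Y,v \right)} = Y$
$X{\left(8,0 \right)} \left(-9 - 9\right) = 8 \left(-9 - 9\right) = 8 \left(-18\right) = -144$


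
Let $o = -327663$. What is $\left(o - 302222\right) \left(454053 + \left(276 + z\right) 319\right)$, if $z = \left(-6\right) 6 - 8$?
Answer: $-332617702985$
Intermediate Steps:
$z = -44$ ($z = -36 - 8 = -44$)
$\left(o - 302222\right) \left(454053 + \left(276 + z\right) 319\right) = \left(-327663 - 302222\right) \left(454053 + \left(276 - 44\right) 319\right) = - 629885 \left(454053 + 232 \cdot 319\right) = - 629885 \left(454053 + 74008\right) = \left(-629885\right) 528061 = -332617702985$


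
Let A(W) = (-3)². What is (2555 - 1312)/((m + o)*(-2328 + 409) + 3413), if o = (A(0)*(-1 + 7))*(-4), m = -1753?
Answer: 1243/3781924 ≈ 0.00032867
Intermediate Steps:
A(W) = 9
o = -216 (o = (9*(-1 + 7))*(-4) = (9*6)*(-4) = 54*(-4) = -216)
(2555 - 1312)/((m + o)*(-2328 + 409) + 3413) = (2555 - 1312)/((-1753 - 216)*(-2328 + 409) + 3413) = 1243/(-1969*(-1919) + 3413) = 1243/(3778511 + 3413) = 1243/3781924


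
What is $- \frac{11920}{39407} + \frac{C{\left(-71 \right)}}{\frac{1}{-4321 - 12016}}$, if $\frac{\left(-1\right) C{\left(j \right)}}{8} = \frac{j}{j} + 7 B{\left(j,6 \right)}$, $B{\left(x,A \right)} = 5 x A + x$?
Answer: $- \frac{79346096024352}{39407} \approx -2.0135 \cdot 10^{9}$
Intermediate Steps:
$B{\left(x,A \right)} = x + 5 A x$ ($B{\left(x,A \right)} = 5 A x + x = x + 5 A x$)
$C{\left(j \right)} = -8 - 1736 j$ ($C{\left(j \right)} = - 8 \left(\frac{j}{j} + 7 j \left(1 + 5 \cdot 6\right)\right) = - 8 \left(1 + 7 j \left(1 + 30\right)\right) = - 8 \left(1 + 7 j 31\right) = - 8 \left(1 + 7 \cdot 31 j\right) = - 8 \left(1 + 217 j\right) = -8 - 1736 j$)
$- \frac{11920}{39407} + \frac{C{\left(-71 \right)}}{\frac{1}{-4321 - 12016}} = - \frac{11920}{39407} + \frac{-8 - -123256}{\frac{1}{-4321 - 12016}} = \left(-11920\right) \frac{1}{39407} + \frac{-8 + 123256}{\frac{1}{-16337}} = - \frac{11920}{39407} + \frac{123248}{- \frac{1}{16337}} = - \frac{11920}{39407} + 123248 \left(-16337\right) = - \frac{11920}{39407} - 2013502576 = - \frac{79346096024352}{39407}$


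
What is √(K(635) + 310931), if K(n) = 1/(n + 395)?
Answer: √329866698930/1030 ≈ 557.61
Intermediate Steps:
K(n) = 1/(395 + n)
√(K(635) + 310931) = √(1/(395 + 635) + 310931) = √(1/1030 + 310931) = √(320258931/1030) = √329866698930/1030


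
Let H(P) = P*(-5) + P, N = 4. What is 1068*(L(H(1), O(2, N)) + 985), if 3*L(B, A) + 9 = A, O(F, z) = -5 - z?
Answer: 1045572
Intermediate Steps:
H(P) = -4*P (H(P) = -5*P + P = -4*P)
L(B, A) = -3 + A/3
1068*(L(H(1), O(2, N)) + 985) = 1068*((-3 + (-5 - 1*4)/3) + 985) = 1068*((-3 + (-5 - 4)/3) + 985) = 1068*((-3 + (1/3)*(-9)) + 985) = 1068*((-3 - 3) + 985) = 1068*(-6 + 985) = 1068*979 = 1045572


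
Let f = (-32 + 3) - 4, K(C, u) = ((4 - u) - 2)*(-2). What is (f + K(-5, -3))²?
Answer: 1849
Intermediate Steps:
K(C, u) = -4 + 2*u (K(C, u) = (2 - u)*(-2) = -4 + 2*u)
f = -33 (f = -29 - 4 = -33)
(f + K(-5, -3))² = (-33 + (-4 + 2*(-3)))² = (-33 + (-4 - 6))² = (-33 - 10)² = (-43)² = 1849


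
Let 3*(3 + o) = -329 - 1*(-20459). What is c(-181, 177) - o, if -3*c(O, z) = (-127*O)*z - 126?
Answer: -1362898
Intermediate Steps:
c(O, z) = 42 + 127*O*z/3 (c(O, z) = -((-127*O)*z - 126)/3 = -(-127*O*z - 126)/3 = -(-126 - 127*O*z)/3 = 42 + 127*O*z/3)
o = 6707 (o = -3 + (-329 - 1*(-20459))/3 = -3 + (-329 + 20459)/3 = -3 + (⅓)*20130 = -3 + 6710 = 6707)
c(-181, 177) - o = (42 + (127/3)*(-181)*177) - 1*6707 = (42 - 1356233) - 6707 = -1356191 - 6707 = -1362898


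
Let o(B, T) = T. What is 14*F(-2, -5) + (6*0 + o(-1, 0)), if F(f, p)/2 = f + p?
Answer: -196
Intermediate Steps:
F(f, p) = 2*f + 2*p (F(f, p) = 2*(f + p) = 2*f + 2*p)
14*F(-2, -5) + (6*0 + o(-1, 0)) = 14*(2*(-2) + 2*(-5)) + (6*0 + 0) = 14*(-4 - 10) + (0 + 0) = 14*(-14) + 0 = -196 + 0 = -196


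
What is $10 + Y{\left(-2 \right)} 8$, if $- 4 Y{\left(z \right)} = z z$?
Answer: $2$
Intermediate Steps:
$Y{\left(z \right)} = - \frac{z^{2}}{4}$ ($Y{\left(z \right)} = - \frac{z z}{4} = - \frac{z^{2}}{4}$)
$10 + Y{\left(-2 \right)} 8 = 10 + - \frac{\left(-2\right)^{2}}{4} \cdot 8 = 10 + \left(- \frac{1}{4}\right) 4 \cdot 8 = 10 - 8 = 2$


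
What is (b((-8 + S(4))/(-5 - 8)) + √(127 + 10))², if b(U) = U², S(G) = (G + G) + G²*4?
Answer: 20690073/28561 + 8192*√137/169 ≈ 1291.8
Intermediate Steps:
S(G) = 2*G + 4*G²
(b((-8 + S(4))/(-5 - 8)) + √(127 + 10))² = (((-8 + 2*4*(1 + 2*4))/(-5 - 8))² + √(127 + 10))² = (((-8 + 2*4*(1 + 8))/(-13))² + √137)² = (((-8 + 2*4*9)*(-1/13))² + √137)² = (((-8 + 72)*(-1/13))² + √137)² = ((64*(-1/13))² + √137)² = ((-64/13)² + √137)² = (4096/169 + √137)²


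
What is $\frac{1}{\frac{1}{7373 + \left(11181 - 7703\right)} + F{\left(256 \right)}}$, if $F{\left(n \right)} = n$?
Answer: $\frac{10851}{2777857} \approx 0.0039063$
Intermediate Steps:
$\frac{1}{\frac{1}{7373 + \left(11181 - 7703\right)} + F{\left(256 \right)}} = \frac{1}{\frac{1}{7373 + \left(11181 - 7703\right)} + 256} = \frac{1}{\frac{1}{7373 + 3478} + 256} = \frac{1}{\frac{1}{10851} + 256} = \frac{1}{\frac{2777857}{10851}} = \frac{10851}{2777857}$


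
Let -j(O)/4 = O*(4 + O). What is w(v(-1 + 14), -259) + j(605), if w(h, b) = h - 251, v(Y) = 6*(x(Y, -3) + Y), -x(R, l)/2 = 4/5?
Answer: -7369813/5 ≈ -1.4740e+6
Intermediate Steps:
x(R, l) = -8/5
j(O) = -4*O*(4 + O)
v(Y) = -48/5 + 6*Y (v(Y) = 6*(-8/5 + Y) = -48/5 + 6*Y)
w(h, b) = -251 + h
w(v(-1 + 14), -259) + j(605) = (-251 + (-48/5 + 6*(-1 + 14))) - 4*605*(4 + 605) = (-251 + (-48/5 + 6*13)) - 4*605*609 = (-251 + (-48/5 + 78)) - 1473780 = (-251 + 342/5) - 1473780 = -913/5 - 1473780 = -7369813/5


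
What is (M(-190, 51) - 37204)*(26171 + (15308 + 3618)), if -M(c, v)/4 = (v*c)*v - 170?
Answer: 87498822892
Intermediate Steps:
M(c, v) = 680 - 4*c*v² (M(c, v) = -4*((v*c)*v - 170) = -4*((c*v)*v - 170) = -4*(c*v² - 170) = -4*(-170 + c*v²) = 680 - 4*c*v²)
(M(-190, 51) - 37204)*(26171 + (15308 + 3618)) = ((680 - 4*(-190)*51²) - 37204)*(26171 + (15308 + 3618)) = ((680 - 4*(-190)*2601) - 37204)*(26171 + 18926) = ((680 + 1976760) - 37204)*45097 = (1977440 - 37204)*45097 = 1940236*45097 = 87498822892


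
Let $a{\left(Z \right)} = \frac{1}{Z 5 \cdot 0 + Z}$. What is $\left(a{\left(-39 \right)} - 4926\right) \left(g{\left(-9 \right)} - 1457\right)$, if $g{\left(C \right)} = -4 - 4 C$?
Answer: $\frac{91254625}{13} \approx 7.0196 \cdot 10^{6}$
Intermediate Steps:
$a{\left(Z \right)} = \frac{1}{Z}$ ($a{\left(Z \right)} = \frac{1}{5 Z 0 + Z} = \frac{1}{0 + Z} = \frac{1}{Z}$)
$\left(a{\left(-39 \right)} - 4926\right) \left(g{\left(-9 \right)} - 1457\right) = \left(\frac{1}{-39} - 4926\right) \left(\left(-4 - -36\right) - 1457\right) = \left(- \frac{1}{39} - 4926\right) \left(\left(-4 + 36\right) - 1457\right) = - \frac{192115 \left(32 - 1457\right)}{39} = \left(- \frac{192115}{39}\right) \left(-1425\right) = \frac{91254625}{13}$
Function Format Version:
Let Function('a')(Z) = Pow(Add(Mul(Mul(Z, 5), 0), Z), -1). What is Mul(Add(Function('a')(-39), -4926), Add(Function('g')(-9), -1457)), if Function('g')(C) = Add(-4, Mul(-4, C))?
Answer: Rational(91254625, 13) ≈ 7.0196e+6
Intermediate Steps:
Function('a')(Z) = Pow(Z, -1) (Function('a')(Z) = Pow(Add(Mul(Mul(5, Z), 0), Z), -1) = Pow(Add(0, Z), -1) = Pow(Z, -1))
Mul(Add(Function('a')(-39), -4926), Add(Function('g')(-9), -1457)) = Mul(Add(Pow(-39, -1), -4926), Add(Add(-4, Mul(-4, -9)), -1457)) = Mul(Add(Rational(-1, 39), -4926), Add(Add(-4, 36), -1457)) = Mul(Rational(-192115, 39), Add(32, -1457)) = Mul(Rational(-192115, 39), -1425) = Rational(91254625, 13)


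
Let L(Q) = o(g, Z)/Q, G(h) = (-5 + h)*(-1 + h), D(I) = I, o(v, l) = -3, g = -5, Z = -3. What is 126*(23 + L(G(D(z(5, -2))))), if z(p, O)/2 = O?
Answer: 14448/5 ≈ 2889.6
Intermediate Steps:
z(p, O) = 2*O
G(h) = (-1 + h)*(-5 + h)
L(Q) = -3/Q
126*(23 + L(G(D(z(5, -2))))) = 126*(23 - 3/(5 + (2*(-2))² - 12*(-2))) = 126*(23 - 3/(5 + (-4)² - 6*(-4))) = 126*(23 - 3/(5 + 16 + 24)) = 126*(23 - 3/45) = 126*(23 - 3*1/45) = 126*(23 - 1/15) = 126*(344/15) = 14448/5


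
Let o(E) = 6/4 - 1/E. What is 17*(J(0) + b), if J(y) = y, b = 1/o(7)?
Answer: 238/19 ≈ 12.526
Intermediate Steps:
o(E) = 3/2 - 1/E (o(E) = 6*(¼) - 1/E = 3/2 - 1/E)
b = 14/19 (b = 1/(3/2 - 1/7) = 1/(3/2 - 1*⅐) = 1/(3/2 - ⅐) = 1/(19/14) = 14/19 ≈ 0.73684)
17*(J(0) + b) = 17*(0 + 14/19) = 17*(14/19) = 238/19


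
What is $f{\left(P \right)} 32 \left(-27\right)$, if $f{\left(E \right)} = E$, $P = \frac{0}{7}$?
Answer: $0$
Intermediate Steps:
$P = 0$ ($P = 0 \cdot \frac{1}{7} = 0$)
$f{\left(P \right)} 32 \left(-27\right) = 0 \cdot 32 \left(-27\right) = 0 \left(-27\right) = 0$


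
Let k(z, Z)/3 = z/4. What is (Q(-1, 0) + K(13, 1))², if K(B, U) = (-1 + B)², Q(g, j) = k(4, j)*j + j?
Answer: 20736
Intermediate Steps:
k(z, Z) = 3*z/4 (k(z, Z) = 3*(z/4) = 3*z/4)
Q(g, j) = 4*j (Q(g, j) = ((¾)*4)*j + j = 3*j + j = 4*j)
(Q(-1, 0) + K(13, 1))² = (4*0 + (-1 + 13)²)² = (0 + 12²)² = (0 + 144)² = 144² = 20736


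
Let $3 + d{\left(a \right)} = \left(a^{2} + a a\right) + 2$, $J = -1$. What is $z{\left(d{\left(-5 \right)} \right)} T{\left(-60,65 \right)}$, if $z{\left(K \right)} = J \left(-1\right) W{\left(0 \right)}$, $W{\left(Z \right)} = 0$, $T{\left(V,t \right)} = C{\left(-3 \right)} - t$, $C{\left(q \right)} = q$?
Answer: $0$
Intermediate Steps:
$T{\left(V,t \right)} = -3 - t$
$d{\left(a \right)} = -1 + 2 a^{2}$ ($d{\left(a \right)} = -3 + \left(\left(a^{2} + a a\right) + 2\right) = -3 + \left(\left(a^{2} + a^{2}\right) + 2\right) = -3 + \left(2 a^{2} + 2\right) = -3 + \left(2 + 2 a^{2}\right) = -1 + 2 a^{2}$)
$z{\left(K \right)} = 0$ ($z{\left(K \right)} = \left(-1\right) \left(-1\right) 0 = 1 \cdot 0 = 0$)
$z{\left(d{\left(-5 \right)} \right)} T{\left(-60,65 \right)} = 0 \left(-3 - 65\right) = 0 \left(-68\right) = 0$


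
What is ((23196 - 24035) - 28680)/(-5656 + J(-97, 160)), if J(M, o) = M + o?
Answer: 4217/799 ≈ 5.2778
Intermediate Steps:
((23196 - 24035) - 28680)/(-5656 + J(-97, 160)) = ((23196 - 24035) - 28680)/(-5656 + (-97 + 160)) = (-839 - 28680)/(-5656 + 63) = -29519/(-5593) = -29519*(-1/5593) = 4217/799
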